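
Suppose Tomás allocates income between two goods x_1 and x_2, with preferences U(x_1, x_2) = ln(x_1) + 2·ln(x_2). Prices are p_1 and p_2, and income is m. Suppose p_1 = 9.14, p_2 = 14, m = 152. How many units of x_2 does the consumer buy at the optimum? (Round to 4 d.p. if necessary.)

x_2* = 7.2381

The MRS is (1/2)·x_2/x_1. Set MRS = p_1/p_2.
Rearranging, p_2·x_2 = 2·p_1·x_1. Substituting into the budget gives p_1·x_1·(1 + 2) = m.
Demand: x_1*(p_1,p_2,m) = 1/3·m/p_1 and x_2* = 2/3·m/p_2.
At p_1=9.14, p_2=14, m=152: x_2* = 2/3·152/14 = 7.2381.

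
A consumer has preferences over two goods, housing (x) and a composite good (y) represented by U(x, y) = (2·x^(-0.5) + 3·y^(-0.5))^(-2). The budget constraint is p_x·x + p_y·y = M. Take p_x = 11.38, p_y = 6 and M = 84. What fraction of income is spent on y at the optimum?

share on y = 0.5142

From the CES first-order condition, (2/3)·(y/x)^(1.5) = p_x/p_y.
Solve for the ratio: y/x = [(3/2)·p_x/p_y]^(2/3).
With the ratio pinned down, the budget gives x* = M/(p_x + p_y·(y/x)) and y* = (y/x)·x*.
Numerically y/x = 2.007805, so x* = 84/(11.38 + 6·2.007805) = 3.5856 and y* = 2.007805·3.5856 = 7.1993.
Expenditure on y: 6·7.1993 = 43.1955; share = 0.5142.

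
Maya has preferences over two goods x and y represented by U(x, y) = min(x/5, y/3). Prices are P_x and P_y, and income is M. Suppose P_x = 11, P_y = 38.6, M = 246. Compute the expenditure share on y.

share on y = 0.678

With perfect complements, no substitution: consume in ratio x:y = 5:3.
Budget: P_x·x + P_y·(3/5)·x = M, so (5·P_x + 3·P_y)·x = 5·M.
Demand: x*(P_x,P_y,M) = 5·M/(5·P_x + 3·P_y), y* = 3·M/(5·P_x + 3·P_y).
Here 5·11 + 3·38.6 = 170.8, giving x* = 7.2014 and y* = 4.3208.
Expenditure on y: 38.6·4.3208 = 166.7845; share = 0.678.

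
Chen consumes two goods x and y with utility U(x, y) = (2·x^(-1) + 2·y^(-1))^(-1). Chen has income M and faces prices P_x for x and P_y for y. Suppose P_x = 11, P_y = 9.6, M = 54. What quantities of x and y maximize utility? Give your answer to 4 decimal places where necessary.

MRS = MU_x/MU_y = (y/x)^(2). Set equal to P_x/P_y.
Hence y/x = (P_x/P_y)^(1/(2)), i.e. raised to the 0.5 power.
With the ratio pinned down, the budget gives x* = M/(P_x + P_y·(y/x)) and y* = (y/x)·x*.
Numerically y/x = 1.070436, so x* = 54/(11 + 9.6·1.070436) = 2.538 and y* = 1.070436·2.538 = 2.7168.

x* = 2.538, y* = 2.7168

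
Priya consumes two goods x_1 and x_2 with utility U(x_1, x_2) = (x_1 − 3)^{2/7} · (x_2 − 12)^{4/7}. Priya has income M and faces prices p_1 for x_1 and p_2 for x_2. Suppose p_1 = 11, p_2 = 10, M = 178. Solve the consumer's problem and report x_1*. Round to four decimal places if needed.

x_1* = 3.7576

Discretionary income = 178 − 3·11 − 12·10 = 25; x_1* = 3 + 1/3·25/11 = 3.7576.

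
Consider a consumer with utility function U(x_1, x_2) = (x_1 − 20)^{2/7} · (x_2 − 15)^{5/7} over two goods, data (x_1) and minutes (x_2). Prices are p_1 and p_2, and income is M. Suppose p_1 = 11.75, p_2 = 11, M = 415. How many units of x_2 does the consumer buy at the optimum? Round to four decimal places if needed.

Substituting into the budget: x_1* = 20 + 2/7·(M − 20·p_1 − 15·p_2)/p_1, and x_2* = 15 + 5/7·(…)/p_2.
Discretionary income = 415 − 20·11.75 − 15·11 = 15; x_2* = 15 + 5/7·15/11 = 15.974.

x_2* = 15.974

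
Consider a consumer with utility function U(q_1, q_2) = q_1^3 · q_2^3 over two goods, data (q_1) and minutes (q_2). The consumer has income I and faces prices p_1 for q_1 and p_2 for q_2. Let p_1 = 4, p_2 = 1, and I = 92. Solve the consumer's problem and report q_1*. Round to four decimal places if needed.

q_1* = 11.5

Demand: q_1*(p_1,p_2,I) = 0.5·I/p_1 and q_2* = 0.5·I/p_2.
At p_1=4, p_2=1, I=92: q_1* = 0.5·92/4 = 11.5.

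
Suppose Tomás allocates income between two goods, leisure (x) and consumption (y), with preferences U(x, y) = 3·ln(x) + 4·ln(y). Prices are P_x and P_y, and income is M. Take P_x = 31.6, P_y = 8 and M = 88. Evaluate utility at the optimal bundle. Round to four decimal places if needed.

Tangency: MRS = (3/4)·y/x = P_x/P_y.
Rearranging, P_y·y = (4/3)·P_x·x. Substituting into the budget gives P_x·x·(1 + (4/3)) = M.
Demand: x*(P_x,P_y,M) = 3/7·M/P_x and y* = 4/7·M/P_y.
At P_x=31.6, P_y=8, M=88: x* = 3/7·88/31.6 = 1.1935, y* = 6.2857.
Utility at the optimum: U(1.1935, 6.2857) = 7.8838.

V = 7.8838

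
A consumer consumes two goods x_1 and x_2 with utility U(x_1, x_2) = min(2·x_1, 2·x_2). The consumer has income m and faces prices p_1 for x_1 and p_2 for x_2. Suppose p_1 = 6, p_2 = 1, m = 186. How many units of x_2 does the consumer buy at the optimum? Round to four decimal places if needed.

x_2* = 26.5714

Leontief preferences: the optimum is at the kink where x_1/2 = x_2/2, i.e. x_2 = x_1.
Budget: p_1·x_1 + p_2·x_1 = m, so (2·p_1 + 2·p_2)·x_1 = 2·m.
Demand: x_1*(p_1,p_2,m) = 2·m/(2·p_1 + 2·p_2), x_2* = 2·m/(2·p_1 + 2·p_2).
Here 2·6 + 2·1 = 14, giving x_2* = 26.5714.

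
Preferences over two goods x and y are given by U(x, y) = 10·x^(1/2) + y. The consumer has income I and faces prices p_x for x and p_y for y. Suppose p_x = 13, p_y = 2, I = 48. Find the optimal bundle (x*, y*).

Utility is quasi-linear in y; the FOC for x is 5/√x = p_x/p_y.
Solve: √x = 5·p_y/p_x, so x*(p_x,p_y) = (5·p_y/p_x)², and y* = (I − p_x·x*)/p_y.
Plugging in: x* = (5·2/13)² = 0.5917, y* = 20.1538.

x* = 0.5917, y* = 20.1538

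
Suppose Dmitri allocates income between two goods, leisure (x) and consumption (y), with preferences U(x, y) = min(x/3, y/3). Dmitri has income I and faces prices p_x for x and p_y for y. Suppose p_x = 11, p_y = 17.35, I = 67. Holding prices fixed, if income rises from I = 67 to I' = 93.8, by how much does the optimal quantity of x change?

With perfect complements, no substitution: consume in ratio x:y = 3:3.
Budget: p_x·x + p_y·x = I, so (3·p_x + 3·p_y)·x = 3·I.
Demand: x*(p_x,p_y,I) = 3·I/(3·p_x + 3·p_y), y* = 3·I/(3·p_x + 3·p_y).
Here 3·11 + 3·17.35 = 85.05, giving x* = 2.3633.
At I' = 93.8: x* = 3.3086. Change: 3.3086 − 2.3633 = 0.9453.

Δx* = 0.9453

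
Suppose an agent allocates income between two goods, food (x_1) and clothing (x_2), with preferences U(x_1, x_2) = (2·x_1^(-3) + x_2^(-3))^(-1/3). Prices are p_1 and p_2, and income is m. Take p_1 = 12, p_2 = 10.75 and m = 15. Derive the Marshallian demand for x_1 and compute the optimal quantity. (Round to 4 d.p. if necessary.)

x_1* = 0.7045

From the CES first-order condition, 2·(x_2/x_1)^(4) = p_1/p_2.
Hence x_2/x_1 = ((1/2)·p_1/p_2)^(1/(4)), i.e. raised to the 0.25 power.
Substitute x_2 = (x_2/x_1)·x_1 into the budget: x_1* = m/(p_1 + p_2·(x_2/x_1)).
Numerically x_2/x_1 = 0.864342, so x_1* = 15/(12 + 10.75·0.864342) = 0.7045.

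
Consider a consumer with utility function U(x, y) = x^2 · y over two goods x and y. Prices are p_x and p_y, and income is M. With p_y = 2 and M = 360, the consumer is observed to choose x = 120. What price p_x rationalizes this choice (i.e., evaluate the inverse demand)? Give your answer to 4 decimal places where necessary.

p_x = 2

Tangency: MRS = 2·y/x = p_x/p_y.
So 2·p_y·y = p_x·x; combined with the budget, a share 2/3 of income goes to x.
Demand: x*(p_x,p_y,M) = 2/3·M/p_x and y* = 1/3·M/p_y.
Set x* = 120 in the demand function and solve for p_x: p_x = 2.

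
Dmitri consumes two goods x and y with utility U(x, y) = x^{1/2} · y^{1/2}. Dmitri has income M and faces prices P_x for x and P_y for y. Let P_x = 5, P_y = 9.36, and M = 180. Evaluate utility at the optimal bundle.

MU_x/MU_y = (0.5·y)/(0.5·x); tangency sets this equal to P_x/P_y.
Rearranging, P_y·y = P_x·x. Substituting into the budget gives P_x·x·(1 + 1) = M.
Demand: x*(P_x,P_y,M) = 0.5·M/P_x and y* = 0.5·M/P_y.
At P_x=5, P_y=9.36, M=180: x* = 0.5·180/5 = 18, y* = 9.6154.
Utility at the optimum: U(18, 9.6154) = 13.1559.

V = 13.1559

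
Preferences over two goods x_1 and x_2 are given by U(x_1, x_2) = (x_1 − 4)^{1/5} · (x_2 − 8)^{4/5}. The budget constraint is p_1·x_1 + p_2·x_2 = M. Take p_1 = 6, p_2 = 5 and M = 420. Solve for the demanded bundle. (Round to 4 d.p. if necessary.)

This is Cobb-Douglas in (x_1−4, x_2−8): tangency gives 0.2·p_2·(x_2−8) = 0.8·p_1·(x_1−4).
After buying the subsistence bundle (4, 8), a share 0.2 of the remaining income goes to x_1: x_1* = 4 + 0.2·(M − 4p_1 − 8p_2)/p_1.
Discretionary income = 420 − 4·6 − 8·5 = 356; x_1* = 4 + 0.2·356/6 = 15.8667; x_2* = 8 + 0.8·356/5 = 64.96.

x_1* = 15.8667, x_2* = 64.96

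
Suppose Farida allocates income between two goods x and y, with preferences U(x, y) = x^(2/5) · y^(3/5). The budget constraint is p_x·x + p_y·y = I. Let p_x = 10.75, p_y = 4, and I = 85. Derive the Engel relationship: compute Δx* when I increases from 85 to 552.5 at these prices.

Δx* = 17.3953

MU_x/MU_y = (0.4·y)/(0.6·x); tangency sets this equal to p_x/p_y.
So 0.4·p_y·y = 0.6·p_x·x; combined with the budget, a share 0.4 of income goes to x.
Demand: x*(p_x,p_y,I) = 0.4·I/p_x and y* = 0.6·I/p_y.
At p_x=10.75, p_y=4, I=85: x* = 0.4·85/10.75 = 3.1628.
At I' = 552.5: x* = 20.5581. Change: 20.5581 − 3.1628 = 17.3953.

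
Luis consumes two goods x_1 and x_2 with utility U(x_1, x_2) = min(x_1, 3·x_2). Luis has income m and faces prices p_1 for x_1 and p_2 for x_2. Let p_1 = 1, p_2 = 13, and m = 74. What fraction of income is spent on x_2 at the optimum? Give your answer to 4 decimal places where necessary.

share on x_2 = 0.8125

With perfect complements, no substitution: consume in ratio x_1:x_2 = 3:1.
Budget: p_1·x_1 + p_2·(1/3)·x_1 = m, so (3·p_1 + p_2)·x_1 = 3·m.
Demand: x_1*(p_1,p_2,m) = 3·m/(3·p_1 + p_2), x_2* = m/(3·p_1 + p_2).
Here 3·1 + 13 = 16, giving x_1* = 13.875 and x_2* = 4.625.
Expenditure on x_2: 13·4.625 = 60.125; share = 0.8125.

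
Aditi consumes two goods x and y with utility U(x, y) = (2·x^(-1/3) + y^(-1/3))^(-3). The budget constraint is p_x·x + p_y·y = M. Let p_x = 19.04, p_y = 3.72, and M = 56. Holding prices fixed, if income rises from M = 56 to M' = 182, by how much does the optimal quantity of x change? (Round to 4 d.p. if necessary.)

MU_x ∝ 2·x^(-4/3), MU_y ∝ y^(-4/3), so MRS = 2·(y/x)^(4/3) = p_x/p_y.
Solve for the ratio: y/x = [(1/2)·p_x/p_y]^(0.75).
With the ratio pinned down, the budget gives x* = M/(p_x + p_y·(y/x)) and y* = (y/x)·x*.
Numerically y/x = 2.023348, so x* = 56/(19.04 + 3.72·2.023348) = 2.1079.
At M' = 182: x* = 6.8506. Change: 6.8506 − 2.1079 = 4.7428.

Δx* = 4.7428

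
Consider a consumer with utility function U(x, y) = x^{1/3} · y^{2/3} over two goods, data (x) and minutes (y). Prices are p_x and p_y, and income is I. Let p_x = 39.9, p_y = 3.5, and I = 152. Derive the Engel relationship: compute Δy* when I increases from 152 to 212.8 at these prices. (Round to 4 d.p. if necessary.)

Tangency: MRS = (1/2)·y/x = p_x/p_y.
Rearranging, p_y·y = 2·p_x·x. Substituting into the budget gives p_x·x·(1 + 2) = I.
Demand: x*(p_x,p_y,I) = 1/3·I/p_x and y* = 2/3·I/p_y.
At p_x=39.9, p_y=3.5, I=152: y* = 2/3·152/3.5 = 28.9524.
At I' = 212.8: y* = 40.5333. Change: 40.5333 − 28.9524 = 11.581.

Δy* = 11.581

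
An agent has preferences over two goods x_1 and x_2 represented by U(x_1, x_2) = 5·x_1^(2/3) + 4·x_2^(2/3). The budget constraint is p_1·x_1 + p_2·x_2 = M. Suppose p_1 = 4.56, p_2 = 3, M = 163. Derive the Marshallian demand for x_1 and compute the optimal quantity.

MRS = MU_x_1/MU_x_2 = (5/4)·(x_2/x_1)^(1/3). Set equal to p_1/p_2.
Hence x_2/x_1 = ((4/5)·p_1/p_2)^(1/(1/3)), i.e. raised to the 3 power.
Substitute x_2 = (x_2/x_1)·x_1 into the budget: x_1* = M/(p_1 + p_2·(x_2/x_1)).
Numerically x_2/x_1 = 1.798046, so x_1* = 163/(4.56 + 3·1.798046) = 16.3751.

x_1* = 16.3751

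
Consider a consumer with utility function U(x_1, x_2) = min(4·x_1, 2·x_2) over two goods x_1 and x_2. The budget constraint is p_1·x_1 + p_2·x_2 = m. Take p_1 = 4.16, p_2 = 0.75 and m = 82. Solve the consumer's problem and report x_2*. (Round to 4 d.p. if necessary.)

With perfect complements, no substitution: consume in ratio x_1:x_2 = 2:4.
Budget: p_1·x_1 + p_2·2·x_1 = m, so (2·p_1 + 4·p_2)·x_1 = 2·m.
Demand: x_1*(p_1,p_2,m) = 2·m/(2·p_1 + 4·p_2), x_2* = 4·m/(2·p_1 + 4·p_2).
Here 2·4.16 + 4·0.75 = 11.32, giving x_2* = 28.9753.

x_2* = 28.9753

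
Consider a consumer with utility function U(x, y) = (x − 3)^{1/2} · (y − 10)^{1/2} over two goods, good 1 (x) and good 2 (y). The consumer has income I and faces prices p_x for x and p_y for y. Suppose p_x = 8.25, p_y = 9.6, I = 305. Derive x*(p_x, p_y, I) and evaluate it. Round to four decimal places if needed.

x* = 14.1667

Let x' = x−3, y' = y−10. MRS = y'/x' = p_x/p_y.
Substituting into the budget: x* = 3 + 0.5·(I − 3·p_x − 10·p_y)/p_x, and y* = 10 + 0.5·(…)/p_y.
Discretionary income = 305 − 3·8.25 − 10·9.6 = 184.25; x* = 3 + 0.5·184.25/8.25 = 14.1667.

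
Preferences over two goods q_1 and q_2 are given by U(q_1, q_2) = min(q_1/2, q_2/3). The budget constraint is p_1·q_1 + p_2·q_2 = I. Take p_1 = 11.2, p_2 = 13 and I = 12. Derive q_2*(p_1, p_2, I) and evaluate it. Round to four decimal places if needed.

q_2* = 0.5863

Leontief preferences: the optimum is at the kink where q_1/2 = q_2/3, i.e. q_2 = (3/2)·q_1.
Budget: p_1·q_1 + p_2·(3/2)·q_1 = I, so (2·p_1 + 3·p_2)·q_1 = 2·I.
Demand: q_1*(p_1,p_2,I) = 2·I/(2·p_1 + 3·p_2), q_2* = 3·I/(2·p_1 + 3·p_2).
Here 2·11.2 + 3·13 = 61.4, giving q_2* = 0.5863.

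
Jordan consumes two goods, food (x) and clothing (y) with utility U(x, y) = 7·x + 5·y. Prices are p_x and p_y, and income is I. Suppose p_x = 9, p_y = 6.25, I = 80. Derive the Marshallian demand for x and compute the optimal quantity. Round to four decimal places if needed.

x* = 0

y gives more utility per dollar, so spend all income on y: y* = I/p_y, x* = 0.
Numerically: x* = 0, y* = 12.8.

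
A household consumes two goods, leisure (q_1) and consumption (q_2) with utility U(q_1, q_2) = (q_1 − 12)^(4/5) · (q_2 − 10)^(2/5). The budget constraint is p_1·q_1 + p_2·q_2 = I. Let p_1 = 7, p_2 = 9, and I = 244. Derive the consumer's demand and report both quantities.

Let q_1' = q_1−12, q_2' = q_2−10. MRS = 2·q_2'/q_1' = p_1/p_2.
After buying the subsistence bundle (12, 10), a share 2/3 of the remaining income goes to q_1: q_1* = 12 + 2/3·(I − 12p_1 − 10p_2)/p_1.
Discretionary income = 244 − 12·7 − 10·9 = 70; q_1* = 12 + 2/3·70/7 = 18.6667; q_2* = 10 + 1/3·70/9 = 12.5926.

q_1* = 18.6667, q_2* = 12.5926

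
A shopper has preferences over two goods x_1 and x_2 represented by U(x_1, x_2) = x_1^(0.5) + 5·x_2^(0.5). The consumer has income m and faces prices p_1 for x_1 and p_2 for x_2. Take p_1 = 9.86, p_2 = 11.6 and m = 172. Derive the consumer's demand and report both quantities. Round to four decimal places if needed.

MU_x_1 ∝ x_1^(-0.5), MU_x_2 ∝ 5·x_2^(-0.5), so MRS = (1/5)·(x_2/x_1)^(0.5) = p_1/p_2.
Hence x_2/x_1 = (5·p_1/p_2)^(1/(0.5)), i.e. raised to the 2 power.
Substitute x_2 = (x_2/x_1)·x_1 into the budget: x_1* = m/(p_1 + p_2·(x_2/x_1)).
Numerically x_2/x_1 = 18.0625, so x_1* = 172/(9.86 + 11.6·18.0625) = 0.784 and x_2* = 18.0625·0.784 = 14.1612.

x_1* = 0.784, x_2* = 14.1612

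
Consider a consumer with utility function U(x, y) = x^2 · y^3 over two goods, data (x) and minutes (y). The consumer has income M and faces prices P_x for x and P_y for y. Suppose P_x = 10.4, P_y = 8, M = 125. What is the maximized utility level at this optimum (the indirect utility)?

Tangency: MRS = (2/3)·y/x = P_x/P_y.
So 2·P_y·y = 3·P_x·x; combined with the budget, a share 0.4 of income goes to x.
Demand: x*(P_x,P_y,M) = 0.4·M/P_x and y* = 0.6·M/P_y.
At P_x=10.4, P_y=8, M=125: x* = 0.4·125/10.4 = 4.8077, y* = 9.375.
Utility at the optimum: U(4.8077, 9.375) = 19045.2711.

V = 19045.2711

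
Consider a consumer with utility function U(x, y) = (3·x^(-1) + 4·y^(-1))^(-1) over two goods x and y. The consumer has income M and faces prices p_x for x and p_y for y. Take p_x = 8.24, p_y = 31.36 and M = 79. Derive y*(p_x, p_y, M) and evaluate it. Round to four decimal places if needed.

From the CES first-order condition, (3/4)·(y/x)^(2) = p_x/p_y.
Hence y/x = ((4/3)·p_x/p_y)^(1/(2)), i.e. raised to the 0.5 power.
Substitute y = (y/x)·x into the budget: x* = M/(p_x + p_y·(y/x)).
Numerically y/x = 0.591895, so x* = 79/(8.24 + 31.36·0.591895) = 2.9476 and y* = 0.591895·2.9476 = 1.7446.

y* = 1.7446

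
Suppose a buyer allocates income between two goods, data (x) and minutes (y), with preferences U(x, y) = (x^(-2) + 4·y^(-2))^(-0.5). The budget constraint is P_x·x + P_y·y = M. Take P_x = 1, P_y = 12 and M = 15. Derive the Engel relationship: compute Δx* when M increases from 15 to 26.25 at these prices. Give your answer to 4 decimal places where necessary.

Δx* = 1.207

With the ratio pinned down, the budget gives x* = M/(P_x + P_y·(y/x)) and y* = (y/x)·x*.
Numerically y/x = 0.693361, so x* = 15/(1 + 12·0.693361) = 1.6094.
At M' = 26.25: x* = 2.8164. Change: 2.8164 − 1.6094 = 1.207.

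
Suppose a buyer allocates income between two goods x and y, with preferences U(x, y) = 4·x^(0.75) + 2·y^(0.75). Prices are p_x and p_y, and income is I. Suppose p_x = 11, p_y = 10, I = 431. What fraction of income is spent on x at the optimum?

share on x = 0.9232

From the CES first-order condition, 2·(y/x)^(0.25) = p_x/p_y.
Solve for the ratio: y/x = [(1/2)·p_x/p_y]^(4).
With the ratio pinned down, the budget gives x* = I/(p_x + p_y·(y/x)) and y* = (y/x)·x*.
Numerically y/x = 0.091506, so x* = 431/(11 + 10·0.091506) = 36.1727 and y* = 0.091506·36.1727 = 3.31.
Expenditure on x: 11·36.1727 = 397.8997; share = 0.9232.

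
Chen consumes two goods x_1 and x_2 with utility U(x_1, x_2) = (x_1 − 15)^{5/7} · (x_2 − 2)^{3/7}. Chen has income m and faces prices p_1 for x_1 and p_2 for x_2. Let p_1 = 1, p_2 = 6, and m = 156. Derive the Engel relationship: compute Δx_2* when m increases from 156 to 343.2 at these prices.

Δx_2* = 11.7

After buying the subsistence bundle (15, 2), a share 0.625 of the remaining income goes to x_1: x_1* = 15 + 0.625·(m − 15p_1 − 2p_2)/p_1.
Discretionary income = 156 − 15·1 − 2·6 = 129; x_2* = 2 + 0.375·129/6 = 10.0625.
At m' = 343.2: x_2* = 21.7625. Change: 21.7625 − 10.0625 = 11.7.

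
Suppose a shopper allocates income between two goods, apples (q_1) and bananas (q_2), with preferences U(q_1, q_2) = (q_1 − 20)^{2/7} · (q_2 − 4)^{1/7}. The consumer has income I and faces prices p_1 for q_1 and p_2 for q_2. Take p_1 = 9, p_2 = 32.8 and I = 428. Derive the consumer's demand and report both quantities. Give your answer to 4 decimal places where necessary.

MRS = 2·(q_2−4)/(q_1−20). Tangency with p_1/p_2 gives q_2−4 = (1/2)·(p_1/p_2)·(q_1−20).
Substituting into the budget: q_1* = 20 + 2/3·(I − 20·p_1 − 4·p_2)/p_1, and q_2* = 4 + 1/3·(…)/p_2.
Discretionary income = 428 − 20·9 − 4·32.8 = 116.8; q_1* = 20 + 2/3·116.8/9 = 28.6519; q_2* = 4 + 1/3·116.8/32.8 = 5.187.

q_1* = 28.6519, q_2* = 5.187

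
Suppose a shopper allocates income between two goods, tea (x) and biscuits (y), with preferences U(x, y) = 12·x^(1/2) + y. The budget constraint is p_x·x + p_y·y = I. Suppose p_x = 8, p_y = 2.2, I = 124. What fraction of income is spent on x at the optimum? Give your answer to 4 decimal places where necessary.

MU_x = 6/√x, MU_y = 1. Tangency: 6/√x = p_x/p_y.
Thus x* = (6·p_y/p_x)² — independent of I — with the rest of income spent on y.
Plugging in: x* = (6·2.2/8)² = 2.7225, y* = 46.4636.
Expenditure on x: 8·2.7225 = 21.78; share = 0.1756.

share on x = 0.1756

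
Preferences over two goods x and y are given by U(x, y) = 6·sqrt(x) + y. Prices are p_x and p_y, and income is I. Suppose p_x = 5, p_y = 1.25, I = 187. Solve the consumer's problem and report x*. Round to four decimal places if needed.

Utility is quasi-linear in y; the FOC for x is 3/√x = p_x/p_y.
Solve: √x = 3·p_y/p_x, so x*(p_x,p_y) = (3·p_y/p_x)², and y* = (I − p_x·x*)/p_y.
Plugging in: x* = (3·1.25/5)² = 0.5625.

x* = 0.5625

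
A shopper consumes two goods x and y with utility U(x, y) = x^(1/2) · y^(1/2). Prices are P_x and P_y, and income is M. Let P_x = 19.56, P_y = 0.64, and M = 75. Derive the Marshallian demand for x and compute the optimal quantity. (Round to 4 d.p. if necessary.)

x* = 1.9172

MU_x/MU_y = (0.5·y)/(0.5·x); tangency sets this equal to P_x/P_y.
Rearranging, P_y·y = P_x·x. Substituting into the budget gives P_x·x·(1 + 1) = M.
Demand: x*(P_x,P_y,M) = 0.5·M/P_x and y* = 0.5·M/P_y.
At P_x=19.56, P_y=0.64, M=75: x* = 0.5·75/19.56 = 1.9172.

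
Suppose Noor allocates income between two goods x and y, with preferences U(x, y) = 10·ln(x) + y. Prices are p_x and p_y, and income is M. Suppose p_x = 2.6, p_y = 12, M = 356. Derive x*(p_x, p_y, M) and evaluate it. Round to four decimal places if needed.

MU_x = 10/x, MU_y = 1. Tangency: 10/x = p_x/p_y.
So x*(p_x,p_y) = 10·p_y/p_x, independent of income; and y* = (M − 10·p_y)/p_y.
At the given prices: x* = 10·12/2.6 = 46.1538.

x* = 46.1538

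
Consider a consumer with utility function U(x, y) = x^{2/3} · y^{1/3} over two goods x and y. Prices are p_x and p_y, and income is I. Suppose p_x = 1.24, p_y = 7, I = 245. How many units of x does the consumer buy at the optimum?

Tangency: MRS = 2·y/x = p_x/p_y.
Rearranging, p_y·y = (1/2)·p_x·x. Substituting into the budget gives p_x·x·(1 + (1/2)) = I.
Demand: x*(p_x,p_y,I) = 2/3·I/p_x and y* = 1/3·I/p_y.
At p_x=1.24, p_y=7, I=245: x* = 2/3·245/1.24 = 131.7204.

x* = 131.7204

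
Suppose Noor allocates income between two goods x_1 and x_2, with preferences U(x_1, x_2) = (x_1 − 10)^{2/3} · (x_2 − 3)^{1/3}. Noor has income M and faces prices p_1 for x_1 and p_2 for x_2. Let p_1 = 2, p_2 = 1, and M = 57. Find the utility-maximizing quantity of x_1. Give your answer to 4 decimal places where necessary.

x_1* = 21.3333

Let x_1' = x_1−10, x_2' = x_2−3. MRS = 2·x_2'/x_1' = p_1/p_2.
Substituting into the budget: x_1* = 10 + 2/3·(M − 10·p_1 − 3·p_2)/p_1, and x_2* = 3 + 1/3·(…)/p_2.
Discretionary income = 57 − 10·2 − 3·1 = 34; x_1* = 10 + 2/3·34/2 = 21.3333.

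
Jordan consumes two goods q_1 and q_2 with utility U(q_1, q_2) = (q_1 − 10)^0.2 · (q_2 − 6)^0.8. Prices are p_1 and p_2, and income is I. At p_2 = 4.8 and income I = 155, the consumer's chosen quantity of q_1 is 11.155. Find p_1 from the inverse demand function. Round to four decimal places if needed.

This is Cobb-Douglas in (q_1−10, q_2−6): tangency gives 0.2·p_2·(q_2−6) = 0.8·p_1·(q_1−10).
After buying the subsistence bundle (10, 6), a share 0.2 of the remaining income goes to q_1: q_1* = 10 + 0.2·(I − 10p_1 − 6p_2)/p_1.
Set q_1* = 11.155 in the demand function and solve for p_1: p_1 = 8.

p_1 = 8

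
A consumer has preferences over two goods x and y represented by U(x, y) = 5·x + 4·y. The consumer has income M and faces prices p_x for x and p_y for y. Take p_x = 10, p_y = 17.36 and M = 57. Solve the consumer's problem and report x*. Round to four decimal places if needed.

Perfect substitutes: compare marginal utility per dollar. 5/p_x vs 4/p_y → 0.5 vs 0.2304.
x gives more utility per dollar, so spend all income on x: x* = M/p_x, y* = 0.
Numerically: x* = 5.7, y* = 0.

x* = 5.7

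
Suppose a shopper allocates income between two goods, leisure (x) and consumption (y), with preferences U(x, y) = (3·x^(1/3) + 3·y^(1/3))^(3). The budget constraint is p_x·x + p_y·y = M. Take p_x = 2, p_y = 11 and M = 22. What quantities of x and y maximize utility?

MU_x ∝ 3·x^(-2/3), MU_y ∝ 3·y^(-2/3), so MRS = (y/x)^(2/3) = p_x/p_y.
Solve for the ratio: y/x = [p_x/p_y]^(1.5).
With the ratio pinned down, the budget gives x* = M/(p_x + p_y·(y/x)) and y* = (y/x)·x*.
Numerically y/x = 0.077528, so x* = 22/(2 + 11·0.077528) = 7.7117 and y* = 0.077528·7.7117 = 0.5979.

x* = 7.7117, y* = 0.5979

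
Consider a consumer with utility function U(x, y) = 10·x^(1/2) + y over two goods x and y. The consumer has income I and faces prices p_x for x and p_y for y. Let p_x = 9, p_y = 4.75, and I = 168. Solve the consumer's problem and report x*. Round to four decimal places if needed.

Set MRS = p_x/p_y: 5·x^(−1/2) = p_x/p_y.
Thus x* = (5·p_y/p_x)² — independent of I — with the rest of income spent on y.
Plugging in: x* = (5·4.75/9)² = 6.9637.

x* = 6.9637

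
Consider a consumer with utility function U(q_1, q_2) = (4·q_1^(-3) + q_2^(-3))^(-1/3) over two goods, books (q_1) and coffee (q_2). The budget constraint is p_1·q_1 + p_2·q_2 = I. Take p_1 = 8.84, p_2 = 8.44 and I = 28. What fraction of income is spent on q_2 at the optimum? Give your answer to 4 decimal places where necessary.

From the CES first-order condition, 4·(q_2/q_1)^(4) = p_1/p_2.
Hence q_2/q_1 = ((1/4)·p_1/p_2)^(1/(4)), i.e. raised to the 0.25 power.
Substitute q_2 = (q_2/q_1)·q_1 into the budget: q_1* = I/(p_1 + p_2·(q_2/q_1)).
Numerically q_2/q_1 = 0.71534, so q_1* = 28/(8.84 + 8.44·0.71534) = 1.882 and q_2* = 0.71534·1.882 = 1.3463.
Expenditure on q_2: 8.44·1.3463 = 11.3628; share = 0.4058.

share on q_2 = 0.4058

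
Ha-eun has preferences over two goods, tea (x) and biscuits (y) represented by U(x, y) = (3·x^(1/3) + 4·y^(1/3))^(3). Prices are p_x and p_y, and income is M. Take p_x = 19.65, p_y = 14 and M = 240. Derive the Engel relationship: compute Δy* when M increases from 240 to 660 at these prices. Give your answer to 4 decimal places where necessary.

From the CES first-order condition, (3/4)·(y/x)^(2/3) = p_x/p_y.
Hence y/x = ((4/3)·p_x/p_y)^(1/(2/3)), i.e. raised to the 1.5 power.
Substitute y = (y/x)·x into the budget: x* = M/(p_x + p_y·(y/x)).
Numerically y/x = 2.560117, so x* = 240/(19.65 + 14·2.560117) = 4.325 and y* = 2.560117·4.325 = 11.0724.
At M' = 660: y* = 30.4492. Change: 30.4492 − 11.0724 = 19.3768.

Δy* = 19.3768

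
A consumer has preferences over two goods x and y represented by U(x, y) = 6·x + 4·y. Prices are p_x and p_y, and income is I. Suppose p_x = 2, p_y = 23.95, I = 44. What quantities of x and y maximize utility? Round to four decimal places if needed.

x gives more utility per dollar, so spend all income on x: x* = I/p_x, y* = 0.
Numerically: x* = 22, y* = 0.

x* = 22, y* = 0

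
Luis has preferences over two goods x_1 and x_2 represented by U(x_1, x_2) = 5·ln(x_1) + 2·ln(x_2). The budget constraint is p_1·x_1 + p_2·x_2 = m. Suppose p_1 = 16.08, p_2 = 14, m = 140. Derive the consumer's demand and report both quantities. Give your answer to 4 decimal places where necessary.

The MRS is (5/2)·x_2/x_1. Set MRS = p_1/p_2.
Rearranging, p_2·x_2 = (2/5)·p_1·x_1. Substituting into the budget gives p_1·x_1·(1 + (2/5)) = m.
Demand: x_1*(p_1,p_2,m) = 5/7·m/p_1 and x_2* = 2/7·m/p_2.
At p_1=16.08, p_2=14, m=140: x_1* = 5/7·140/16.08 = 6.2189, x_2* = 2.8571.

x_1* = 6.2189, x_2* = 2.8571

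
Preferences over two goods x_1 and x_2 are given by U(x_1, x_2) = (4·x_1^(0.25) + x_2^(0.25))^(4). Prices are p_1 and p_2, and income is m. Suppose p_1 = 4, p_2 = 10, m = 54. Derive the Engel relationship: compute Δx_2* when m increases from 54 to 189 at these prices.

Δx_2* = 1.4037

MU_x_1 ∝ 4·x_1^(-0.75), MU_x_2 ∝ x_2^(-0.75), so MRS = 4·(x_2/x_1)^(0.75) = p_1/p_2.
Hence x_2/x_1 = ((1/4)·p_1/p_2)^(1/(0.75)), i.e. raised to the 4/3 power.
Substitute x_2 = (x_2/x_1)·x_1 into the budget: x_1* = m/(p_1 + p_2·(x_2/x_1)).
Numerically x_2/x_1 = 0.046416, so x_1* = 54/(4 + 10·0.046416) = 12.0963 and x_2* = 0.046416·12.0963 = 0.5615.
At m' = 189: x_2* = 1.9651. Change: 1.9651 − 0.5615 = 1.4037.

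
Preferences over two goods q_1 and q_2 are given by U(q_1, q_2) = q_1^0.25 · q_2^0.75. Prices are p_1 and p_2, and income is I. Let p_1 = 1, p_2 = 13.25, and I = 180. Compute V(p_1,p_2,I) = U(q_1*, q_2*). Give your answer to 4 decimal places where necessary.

V = 14.7704

At p_1=1, p_2=13.25, I=180: q_1* = 0.25·180/1 = 45, q_2* = 10.1887.
Utility at the optimum: U(45, 10.1887) = 14.7704.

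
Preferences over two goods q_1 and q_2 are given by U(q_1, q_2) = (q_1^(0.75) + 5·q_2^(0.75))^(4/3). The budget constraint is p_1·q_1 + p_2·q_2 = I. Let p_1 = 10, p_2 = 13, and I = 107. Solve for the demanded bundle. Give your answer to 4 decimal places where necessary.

From the CES first-order condition, (1/5)·(q_2/q_1)^(0.25) = p_1/p_2.
Solve for the ratio: q_2/q_1 = [5·p_1/p_2]^(4).
Substitute q_2 = (q_2/q_1)·q_1 into the budget: q_1* = I/(p_1 + p_2·(q_2/q_1)).
Numerically q_2/q_1 = 218.829873, so q_1* = 107/(10 + 13·218.829873) = 0.0375 and q_2* = 218.829873·0.0375 = 8.2019.

q_1* = 0.0375, q_2* = 8.2019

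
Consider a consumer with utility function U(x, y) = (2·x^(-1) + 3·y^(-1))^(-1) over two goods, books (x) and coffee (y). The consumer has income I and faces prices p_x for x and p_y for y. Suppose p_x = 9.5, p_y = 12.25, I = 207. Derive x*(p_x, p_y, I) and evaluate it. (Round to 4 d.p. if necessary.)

Substitute y = (y/x)·x into the budget: x* = I/(p_x + p_y·(y/x)).
Numerically y/x = 1.078548, so x* = 207/(9.5 + 12.25·1.078548) = 9.114.

x* = 9.114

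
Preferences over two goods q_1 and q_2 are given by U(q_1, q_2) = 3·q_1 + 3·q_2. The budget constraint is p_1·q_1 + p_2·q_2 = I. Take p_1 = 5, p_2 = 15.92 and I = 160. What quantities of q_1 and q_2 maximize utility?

q_1* = 32, q_2* = 0

Perfect substitutes: compare marginal utility per dollar. 3/p_1 vs 3/p_2 → 0.6 vs 0.1884.
q_1 gives more utility per dollar, so spend all income on q_1: q_1* = I/p_1, q_2* = 0.
Numerically: q_1* = 32, q_2* = 0.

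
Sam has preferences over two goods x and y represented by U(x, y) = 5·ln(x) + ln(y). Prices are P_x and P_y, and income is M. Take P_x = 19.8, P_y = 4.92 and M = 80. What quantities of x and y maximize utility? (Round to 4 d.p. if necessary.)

x* = 3.367, y* = 2.71

At P_x=19.8, P_y=4.92, M=80: x* = 5/6·80/19.8 = 3.367, y* = 2.71.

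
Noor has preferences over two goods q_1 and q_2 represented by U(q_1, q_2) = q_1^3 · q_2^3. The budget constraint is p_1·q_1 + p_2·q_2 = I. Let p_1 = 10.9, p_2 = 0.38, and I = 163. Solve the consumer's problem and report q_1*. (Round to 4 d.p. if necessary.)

q_1* = 7.4771

MU_q_1/MU_q_2 = (3·q_2)/(3·q_1); tangency sets this equal to p_1/p_2.
So 3·p_2·q_2 = 3·p_1·q_1; combined with the budget, a share 0.5 of income goes to q_1.
Demand: q_1*(p_1,p_2,I) = 0.5·I/p_1 and q_2* = 0.5·I/p_2.
At p_1=10.9, p_2=0.38, I=163: q_1* = 0.5·163/10.9 = 7.4771.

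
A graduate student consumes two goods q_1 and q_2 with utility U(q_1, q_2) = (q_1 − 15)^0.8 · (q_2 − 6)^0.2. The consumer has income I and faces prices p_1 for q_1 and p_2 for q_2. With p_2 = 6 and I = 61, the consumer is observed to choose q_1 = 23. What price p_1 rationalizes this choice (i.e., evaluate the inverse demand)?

This is Cobb-Douglas in (q_1−15, q_2−6): tangency gives 0.8·p_2·(q_2−6) = 0.2·p_1·(q_1−15).
After buying the subsistence bundle (15, 6), a share 0.8 of the remaining income goes to q_1: q_1* = 15 + 0.8·(I − 15p_1 − 6p_2)/p_1.
Set q_1* = 23 in the demand function and solve for p_1: p_1 = 1.

p_1 = 1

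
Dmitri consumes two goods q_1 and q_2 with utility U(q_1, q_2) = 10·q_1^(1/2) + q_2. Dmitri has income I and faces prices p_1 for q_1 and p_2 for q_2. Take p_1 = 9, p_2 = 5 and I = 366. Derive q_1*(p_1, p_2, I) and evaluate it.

Set MRS = p_1/p_2: 5·q_1^(−1/2) = p_1/p_2.
Thus q_1* = (5·p_2/p_1)² — independent of I — with the rest of income spent on q_2.
Plugging in: q_1* = (5·5/9)² = 7.716.

q_1* = 7.716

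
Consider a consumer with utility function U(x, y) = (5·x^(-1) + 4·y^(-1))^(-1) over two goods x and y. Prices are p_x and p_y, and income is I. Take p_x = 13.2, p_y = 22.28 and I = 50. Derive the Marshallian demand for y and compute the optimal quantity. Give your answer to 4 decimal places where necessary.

From the CES first-order condition, (5/4)·(y/x)^(2) = p_x/p_y.
Hence y/x = ((4/5)·p_x/p_y)^(1/(2)), i.e. raised to the 0.5 power.
Substitute y = (y/x)·x into the budget: x* = I/(p_x + p_y·(y/x)).
Numerically y/x = 0.688453, so x* = 50/(13.2 + 22.28·0.688453) = 1.752 and y* = 0.688453·1.752 = 1.2062.

y* = 1.2062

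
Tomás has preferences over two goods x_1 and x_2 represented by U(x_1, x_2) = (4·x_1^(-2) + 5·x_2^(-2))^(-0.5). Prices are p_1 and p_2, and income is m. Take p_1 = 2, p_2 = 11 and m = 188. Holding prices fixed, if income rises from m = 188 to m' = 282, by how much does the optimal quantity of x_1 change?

MU_x_1 ∝ 4·x_1^(-3), MU_x_2 ∝ 5·x_2^(-3), so MRS = (4/5)·(x_2/x_1)^(3) = p_1/p_2.
Solve for the ratio: x_2/x_1 = [(5/4)·p_1/p_2]^(1/3).
Substitute x_2 = (x_2/x_1)·x_1 into the budget: x_1* = m/(p_1 + p_2·(x_2/x_1)).
Numerically x_2/x_1 = 0.610261, so x_1* = 188/(2 + 11·0.610261) = 21.5773.
At m' = 282: x_1* = 32.3659. Change: 32.3659 − 21.5773 = 10.7886.

Δx_1* = 10.7886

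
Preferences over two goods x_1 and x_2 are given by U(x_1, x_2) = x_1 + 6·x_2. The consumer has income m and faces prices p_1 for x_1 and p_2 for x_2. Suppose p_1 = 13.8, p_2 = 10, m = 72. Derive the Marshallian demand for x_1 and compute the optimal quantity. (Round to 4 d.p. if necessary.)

x_1* = 0

Numerically: x_1* = 0, x_2* = 7.2.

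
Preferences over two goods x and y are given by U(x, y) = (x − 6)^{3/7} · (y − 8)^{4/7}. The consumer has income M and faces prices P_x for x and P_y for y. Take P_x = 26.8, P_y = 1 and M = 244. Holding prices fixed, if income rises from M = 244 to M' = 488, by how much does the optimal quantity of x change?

Δx* = 3.9019

Substituting into the budget: x* = 6 + 3/7·(M − 6·P_x − 8·P_y)/P_x, and y* = 8 + 4/7·(…)/P_y.
Discretionary income = 244 − 6·26.8 − 8·1 = 75.2; x* = 6 + 3/7·75.2/26.8 = 7.2026.
At M' = 488: x* = 11.1045. Change: 11.1045 − 7.2026 = 3.9019.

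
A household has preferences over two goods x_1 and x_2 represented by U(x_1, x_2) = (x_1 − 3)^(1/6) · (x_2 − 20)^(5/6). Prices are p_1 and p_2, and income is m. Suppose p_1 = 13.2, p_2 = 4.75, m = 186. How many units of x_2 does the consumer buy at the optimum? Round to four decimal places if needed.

Let x_1' = x_1−3, x_2' = x_2−20. MRS = (1/5)·x_2'/x_1' = p_1/p_2.
Substituting into the budget: x_1* = 3 + 1/6·(m − 3·p_1 − 20·p_2)/p_1, and x_2* = 20 + 5/6·(…)/p_2.
Discretionary income = 186 − 3·13.2 − 20·4.75 = 51.4; x_2* = 20 + 5/6·51.4/4.75 = 29.0175.

x_2* = 29.0175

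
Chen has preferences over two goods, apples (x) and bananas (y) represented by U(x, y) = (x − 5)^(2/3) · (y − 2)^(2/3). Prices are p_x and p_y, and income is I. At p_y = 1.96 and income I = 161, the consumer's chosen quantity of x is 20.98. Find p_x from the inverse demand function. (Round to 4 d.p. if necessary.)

This is Cobb-Douglas in (x−5, y−2): tangency gives 2/3·p_y·(y−2) = 2/3·p_x·(x−5).
Substituting into the budget: x* = 5 + 0.5·(I − 5·p_x − 2·p_y)/p_x, and y* = 2 + 0.5·(…)/p_y.
Set x* = 20.98 in the demand function and solve for p_x: p_x = 4.25.

p_x = 4.25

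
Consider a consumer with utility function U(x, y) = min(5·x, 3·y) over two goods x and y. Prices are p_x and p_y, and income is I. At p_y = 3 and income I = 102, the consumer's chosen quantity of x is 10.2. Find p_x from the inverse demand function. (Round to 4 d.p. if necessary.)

p_x = 5

With perfect complements, no substitution: consume in ratio x:y = 3:5.
Budget: p_x·x + p_y·(5/3)·x = I, so (3·p_x + 5·p_y)·x = 3·I.
Demand: x*(p_x,p_y,I) = 3·I/(3·p_x + 5·p_y), y* = 5·I/(3·p_x + 5·p_y).
Set x* = 10.2 in the demand function and solve for p_x: p_x = 5.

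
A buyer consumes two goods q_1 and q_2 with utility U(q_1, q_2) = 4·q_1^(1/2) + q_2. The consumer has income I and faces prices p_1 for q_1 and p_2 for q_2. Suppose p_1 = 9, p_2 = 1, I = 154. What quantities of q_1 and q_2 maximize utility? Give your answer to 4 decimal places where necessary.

MU_q_1 = 2/√q_1, MU_q_2 = 1. Tangency: 2/√q_1 = p_1/p_2.
Solve: √q_1 = 2·p_2/p_1, so q_1*(p_1,p_2) = (2·p_2/p_1)², and q_2* = (I − p_1·q_1*)/p_2.
Plugging in: q_1* = (2·1/9)² = 0.0494, q_2* = 153.5556.

q_1* = 0.0494, q_2* = 153.5556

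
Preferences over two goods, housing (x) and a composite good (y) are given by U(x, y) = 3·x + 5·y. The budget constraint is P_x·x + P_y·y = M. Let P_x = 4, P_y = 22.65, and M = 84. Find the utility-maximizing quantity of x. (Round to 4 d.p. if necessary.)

x* = 21

Linear utility — the consumer picks whichever good has higher MU/price: 3/4 = 0.75 vs 5/22.65 = 0.2208.
x gives more utility per dollar, so spend all income on x: x* = M/P_x, y* = 0.
Numerically: x* = 21, y* = 0.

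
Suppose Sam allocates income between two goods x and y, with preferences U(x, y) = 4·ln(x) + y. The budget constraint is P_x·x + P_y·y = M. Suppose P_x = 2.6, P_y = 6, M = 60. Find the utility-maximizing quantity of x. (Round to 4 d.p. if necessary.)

x* = 9.2308

So x*(P_x,P_y) = 4·P_y/P_x, independent of income; and y* = (M − 4·P_y)/P_y.
At the given prices: x* = 4·6/2.6 = 9.2308.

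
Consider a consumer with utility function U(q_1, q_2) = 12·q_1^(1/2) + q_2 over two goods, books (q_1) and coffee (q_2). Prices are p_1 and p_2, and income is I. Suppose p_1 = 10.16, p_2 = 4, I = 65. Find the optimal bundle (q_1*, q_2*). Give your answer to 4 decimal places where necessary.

q_1* = 5.58, q_2* = 2.0768

MU_q_1 = 6/√q_1, MU_q_2 = 1. Tangency: 6/√q_1 = p_1/p_2.
Thus q_1* = (6·p_2/p_1)² — independent of I — with the rest of income spent on q_2.
Plugging in: q_1* = (6·4/10.16)² = 5.58, q_2* = 2.0768.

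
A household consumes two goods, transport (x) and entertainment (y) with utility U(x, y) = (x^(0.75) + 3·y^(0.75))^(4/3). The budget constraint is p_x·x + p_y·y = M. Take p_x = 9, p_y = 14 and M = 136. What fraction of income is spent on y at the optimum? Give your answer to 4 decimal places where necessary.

share on y = 0.9556

Numerically y/x = 13.833845, so x* = 136/(9 + 14·13.833845) = 0.671 and y* = 13.833845·0.671 = 9.2829.
Expenditure on y: 14·9.2829 = 129.9607; share = 0.9556.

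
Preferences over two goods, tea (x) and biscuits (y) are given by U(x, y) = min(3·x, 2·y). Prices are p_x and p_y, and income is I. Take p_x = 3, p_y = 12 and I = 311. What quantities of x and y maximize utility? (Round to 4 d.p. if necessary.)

x* = 14.8095, y* = 22.2143

Leontief preferences: the optimum is at the kink where x/2 = y/3, i.e. y = (3/2)·x.
Budget: p_x·x + p_y·(3/2)·x = I, so (2·p_x + 3·p_y)·x = 2·I.
Demand: x*(p_x,p_y,I) = 2·I/(2·p_x + 3·p_y), y* = 3·I/(2·p_x + 3·p_y).
Here 2·3 + 3·12 = 42, giving x* = 14.8095 and y* = 22.2143.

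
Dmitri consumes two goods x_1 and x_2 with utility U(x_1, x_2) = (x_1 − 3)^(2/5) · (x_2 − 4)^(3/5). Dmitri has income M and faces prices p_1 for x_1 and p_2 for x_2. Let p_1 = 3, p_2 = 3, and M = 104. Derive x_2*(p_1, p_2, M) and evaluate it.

Let x_1' = x_1−3, x_2' = x_2−4. MRS = (2/3)·x_2'/x_1' = p_1/p_2.
After buying the subsistence bundle (3, 4), a share 0.4 of the remaining income goes to x_1: x_1* = 3 + 0.4·(M − 3p_1 − 4p_2)/p_1.
Discretionary income = 104 − 3·3 − 4·3 = 83; x_2* = 4 + 0.6·83/3 = 20.6.

x_2* = 20.6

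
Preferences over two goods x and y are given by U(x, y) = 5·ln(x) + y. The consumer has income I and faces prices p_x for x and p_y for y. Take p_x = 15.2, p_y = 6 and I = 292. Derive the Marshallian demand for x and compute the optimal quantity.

x* = 1.9737

Set MRS = p_x/p_y: (5/x)/1 = p_x/p_y.
So x*(p_x,p_y) = 5·p_y/p_x, independent of income; and y* = (I − 5·p_y)/p_y.
At the given prices: x* = 5·6/15.2 = 1.9737.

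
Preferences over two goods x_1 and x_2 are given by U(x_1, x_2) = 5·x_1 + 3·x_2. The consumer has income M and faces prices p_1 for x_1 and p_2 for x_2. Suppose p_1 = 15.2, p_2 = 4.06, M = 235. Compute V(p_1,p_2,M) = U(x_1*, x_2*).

Perfect substitutes: compare marginal utility per dollar. 5/p_1 vs 3/p_2 → 0.3289 vs 0.7389.
x_2 gives more utility per dollar, so spend all income on x_2: x_2* = M/p_2, x_1* = 0.
Numerically: x_1* = 0, x_2* = 57.8818.
Utility at the optimum: U(0, 57.8818) = 173.6453.

V = 173.6453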